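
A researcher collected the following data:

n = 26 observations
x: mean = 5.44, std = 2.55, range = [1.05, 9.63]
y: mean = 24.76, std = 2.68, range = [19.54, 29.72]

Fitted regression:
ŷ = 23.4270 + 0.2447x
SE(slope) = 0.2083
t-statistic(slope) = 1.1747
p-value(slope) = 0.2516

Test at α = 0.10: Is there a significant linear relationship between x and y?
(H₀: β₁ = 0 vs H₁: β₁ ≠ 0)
Since p-value = 0.2516 ≥ α = 0.10, fail to reject H₀ — the slope is not significantly different from 0.

Hypothesis test for the slope coefficient:

H₀: β₁ = 0 (no linear relationship)
H₁: β₁ ≠ 0 (linear relationship exists)

Test statistic: t = β̂₁ / SE(β̂₁) = 0.2447 / 0.2083 = 1.1747

p = 0.2516: how often a slope estimate this far from 0 (in SE units) would arise by chance if β₁ were truly 0.

Decision rule: reject H₀ if p-value < α.
p-value = 0.2516 ≥ α = 0.10 → fail to reject H₀.

At α = 0.10 the data do not provide convincing evidence of a nonzero slope.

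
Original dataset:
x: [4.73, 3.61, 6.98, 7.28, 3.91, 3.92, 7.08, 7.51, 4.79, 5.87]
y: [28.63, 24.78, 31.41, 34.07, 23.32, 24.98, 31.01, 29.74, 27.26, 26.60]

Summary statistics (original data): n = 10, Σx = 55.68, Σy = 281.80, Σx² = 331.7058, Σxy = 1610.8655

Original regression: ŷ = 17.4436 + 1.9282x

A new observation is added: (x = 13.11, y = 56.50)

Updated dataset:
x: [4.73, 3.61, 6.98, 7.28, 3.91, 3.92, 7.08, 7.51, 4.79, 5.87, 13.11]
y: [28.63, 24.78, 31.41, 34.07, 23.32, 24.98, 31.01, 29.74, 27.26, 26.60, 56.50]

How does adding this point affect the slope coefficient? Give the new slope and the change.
New slope β₁ = 3.2153 versus 1.9282 before: a change of +1.2871 (+66.8%).

The new point has HIGH LEVERAGE: x = 13.11 is far from the original mean x̄ = 55.68/10 ≈ 5.57 (original range [3.61, 7.51]).

Step 1: Update the sums with the new point (n goes from 10 to 11)
Σx  = 55.68 + 13.11 = 68.79
Σy  = 281.80 + 56.50 = 338.30
Σx² = 331.7058 + 13.11² = 331.7058 + 171.8721 = 503.5779
Σxy = 1610.8655 + 13.11×56.50 = 1610.8655 + 740.7150 = 2351.5805

Step 2: Recompute the slope with b₁ = (nΣxy − ΣxΣy) / (nΣx² − (Σx)²)
Numerator   = 11×2351.5805 − 68.79×338.30 = 25867.3855 − 23271.6570 = 2595.7285
Denominator = 11×503.5779 − 68.79² = 5539.3569 − 4732.0641 = 807.2928
b₁(new) = 2595.7285 / 807.2928 = 3.2153

(Same formula on the original sums: (10×1610.8655 − 55.68×281.80) / (10×331.7058 − 55.68²) = 418.0310 / 216.7956 = 1.9282, matching the given fit.)

Step 3: Change in slope
Δβ₁ = 3.2153 − 1.9282 = +1.2871
Relative change = +1.2871 / 1.9282 × 100% = +66.8%
→ the slope increases when the point is added.

A high-leverage point only changes the slope if it is off the original line; here y = 56.50 is above the original trend, so the slope increases.
In practice: investigate whether it comes from the same population as the rest of the sample; check such a point for data-entry or measurement error.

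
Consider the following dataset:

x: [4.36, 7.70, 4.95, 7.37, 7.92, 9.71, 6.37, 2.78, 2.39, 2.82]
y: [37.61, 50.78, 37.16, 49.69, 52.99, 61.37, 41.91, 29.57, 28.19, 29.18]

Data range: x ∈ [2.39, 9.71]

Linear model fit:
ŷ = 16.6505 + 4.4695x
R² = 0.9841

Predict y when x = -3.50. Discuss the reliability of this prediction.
ŷ = 1.0073, but this is extrapolation (below the data range [2.39, 9.71]) and may be unreliable.

Prediction calculation:
ŷ = 16.6505 + 4.4695 × (-3.50)
ŷ = 1.0073

Reliability:
- Data range: x ∈ [2.39, 9.71]
- Prediction point: x = -3.50 is 5.89 units below the observed range → this is EXTRAPOLATION, not interpolation

Why that matters here:
- There are no observations near this x to validate the fitted line there
- The linear relationship may not hold outside the observed range
- The standard error of prediction grows with (x − x̄)², and x = -3.50 is far from x̄ = 5.64

Report the number if required, but flag clearly that it is an extrapolation.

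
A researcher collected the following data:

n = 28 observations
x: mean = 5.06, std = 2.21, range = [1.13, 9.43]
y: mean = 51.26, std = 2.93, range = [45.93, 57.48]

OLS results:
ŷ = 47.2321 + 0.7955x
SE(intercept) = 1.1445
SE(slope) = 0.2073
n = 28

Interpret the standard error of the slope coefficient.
SE(slope) = 0.2073 measures the uncertainty in the estimated slope. The coefficient is estimated with moderate precision (SE/|β̂₁| = 26.1%).

SE(β̂₁) = 0.2073 says: if we drew many samples of n = 28 from the same population and refit each time, the fitted slopes would scatter with a standard deviation of roughly 0.2073 around the true β₁.

Relative precision:
- SE / |β̂₁| = 0.2073 / 0.7955 = 26.1%
- Rule of thumb (under 20%: precise; 20% to under 50%: moderately precise; 50% or more: imprecise) → moderately precise

Rough 95% range (±2 SE): 0.7955 ± 0.4146 → (0.3809, 1.2101).

What drives SE(β̂₁): wider spread of x values → smaller SE.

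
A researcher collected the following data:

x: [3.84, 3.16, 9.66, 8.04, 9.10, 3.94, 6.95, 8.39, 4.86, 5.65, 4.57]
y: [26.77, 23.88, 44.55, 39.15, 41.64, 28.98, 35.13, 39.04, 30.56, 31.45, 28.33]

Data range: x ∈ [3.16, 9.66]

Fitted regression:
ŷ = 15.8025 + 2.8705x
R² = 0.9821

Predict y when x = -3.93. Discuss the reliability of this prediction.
ŷ = 4.5214, but this is extrapolation (below the data range [3.16, 9.66]) and may be unreliable.

Prediction calculation:
ŷ = 15.8025 + 2.8705 × (-3.93)
ŷ = 4.5214

Reliability:
- Data range: x ∈ [3.16, 9.66]
- Prediction point: x = -3.93 is 7.09 units below the observed range → this is EXTRAPOLATION, not interpolation

Why that matters here:
- Real relationships often flatten, saturate, or turn nonlinear at extremes
- R² describes fit only over the sampled x values; it says nothing about behaviour beyond them
- The standard error of prediction grows with (x − x̄)², and x = -3.93 is far from x̄ = 6.20

The R² = 0.9821 only validates the fit within [3.16, 9.66]; treat ŷ = 4.5214 with caution.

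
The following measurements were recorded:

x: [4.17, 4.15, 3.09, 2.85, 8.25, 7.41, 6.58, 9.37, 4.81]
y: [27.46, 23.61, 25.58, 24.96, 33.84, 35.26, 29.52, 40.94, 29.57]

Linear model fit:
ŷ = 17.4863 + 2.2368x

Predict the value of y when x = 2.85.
ŷ = 23.8612

Plug x = 2.85 into the fitted line:

ŷ = 17.4863 + 2.2368 × 2.85
ŷ = 17.4863 + 6.3749
ŷ = 23.8612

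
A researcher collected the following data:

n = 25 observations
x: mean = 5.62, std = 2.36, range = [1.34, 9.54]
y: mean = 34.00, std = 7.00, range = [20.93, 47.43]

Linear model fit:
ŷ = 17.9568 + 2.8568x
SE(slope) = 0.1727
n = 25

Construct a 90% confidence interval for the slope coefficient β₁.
The 90% CI for β₁ is (2.5608, 3.1528)

Confidence interval for the slope:

The 90% CI for β₁ is: β̂₁ ± t*(α/2, n-2) × SE(β̂₁)

Step 1: Find critical t-value
- Confidence level = 0.9
- Degrees of freedom = n - 2 = 25 - 2 = 23
- t*(α/2, 23) = 1.7139

Step 2: Calculate margin of error
Margin = 1.7139 × 0.1727 = 0.2960

Step 3: Construct interval
CI = 2.8568 ± 0.2960
CI = (2.5608, 3.1528)

Interpretation: We are 90% confident that the true slope β₁ lies between 2.5608 and 3.1528.
Both endpoints are positive, so the data support a genuinely positive slope at this confidence level.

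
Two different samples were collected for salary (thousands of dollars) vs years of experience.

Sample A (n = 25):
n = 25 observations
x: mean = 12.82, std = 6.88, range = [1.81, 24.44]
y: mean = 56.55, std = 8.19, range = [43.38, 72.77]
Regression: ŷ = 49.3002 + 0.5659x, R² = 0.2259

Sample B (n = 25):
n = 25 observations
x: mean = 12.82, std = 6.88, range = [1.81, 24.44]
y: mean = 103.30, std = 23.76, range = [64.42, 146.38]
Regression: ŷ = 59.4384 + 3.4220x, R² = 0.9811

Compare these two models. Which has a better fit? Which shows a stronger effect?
Model B has the better fit (R² = 0.9811 vs 0.2259). Model B shows the stronger effect (|β₁| = 3.4220 vs 0.5659).

Model Comparison:

Fit — compare R²:
- Model A: R² = 0.2259 → 22.59% of variance in salary explained
- Model B: R² = 0.9811 → 98.11% of variance in salary explained
- 0.9811 > 0.2259 → Model B has the better fit

Strength of effect — compare |β₁|:
- Model A: β₁ = 0.5659 → predicted salary rises 0.5659 thousand dollars per additional year of experience
- Model B: β₁ = 3.4220 → predicted salary rises 3.4220 thousand dollars per additional year of experience
- |0.5659| < |3.4220| → Model B shows the stronger marginal effect

Note: A steeper slope doesn't make a better model if the scatter around the line is large.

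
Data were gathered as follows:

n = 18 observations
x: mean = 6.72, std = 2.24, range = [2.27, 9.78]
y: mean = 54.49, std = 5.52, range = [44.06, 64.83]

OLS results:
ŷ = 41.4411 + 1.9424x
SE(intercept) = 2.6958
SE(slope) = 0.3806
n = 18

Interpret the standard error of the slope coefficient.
SE(β̂₁) = 0.3806 is the estimated standard deviation of the slope estimate across repeated samples; relative to β̂₁ = 1.9424 that is 19.6%, a precise estimate.

SE(β̂₁) = s / √Sxx, where s is the residual standard deviation and Sxx = Σ(x − x̄)². It is the yardstick for how far β̂₁ = 1.9424 could plausibly be from the true slope.

Relative precision:
- SE / |β̂₁| = 0.3806 / 1.9424 = 19.6%
- Rule of thumb (under 20%: precise; 20% to under 50%: moderately precise; 50% or more: imprecise) → precise

Rough 95% range (±2 SE): 1.9424 ± 0.7612 → (1.1812, 2.7036).

What drives SE(β̂₁): more residual scatter → larger SE; wider spread of x values → smaller SE.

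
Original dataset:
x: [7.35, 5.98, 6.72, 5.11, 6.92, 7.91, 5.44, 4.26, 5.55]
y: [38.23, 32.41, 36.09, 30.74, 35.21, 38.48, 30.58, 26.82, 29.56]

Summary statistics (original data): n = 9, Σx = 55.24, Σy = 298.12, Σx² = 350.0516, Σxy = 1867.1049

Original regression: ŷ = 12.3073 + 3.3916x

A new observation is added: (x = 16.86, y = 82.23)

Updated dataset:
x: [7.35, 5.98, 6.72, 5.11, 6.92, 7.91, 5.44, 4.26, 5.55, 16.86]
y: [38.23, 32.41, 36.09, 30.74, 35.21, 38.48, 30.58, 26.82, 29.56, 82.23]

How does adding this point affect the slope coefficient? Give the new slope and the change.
New slope β₁ = 4.4656 versus 3.3916 before: a change of +1.0740 (+31.7%).

x = 16.86 lies well outside the original x-range [4.26, 7.91] (x̄ ≈ 6.14), so this observation has high leverage and can move the slope substantially.

Step 1: Update the sums with the new point (n goes from 9 to 10)
Σx  = 55.24 + 16.86 = 72.10
Σy  = 298.12 + 82.23 = 380.35
Σx² = 350.0516 + 16.86² = 350.0516 + 284.2596 = 634.3112
Σxy = 1867.1049 + 16.86×82.23 = 1867.1049 + 1386.3978 = 3253.5027

Step 2: Recompute the slope with b₁ = (nΣxy − ΣxΣy) / (nΣx² − (Σx)²)
Numerator   = 10×3253.5027 − 72.10×380.35 = 32535.0270 − 27423.2350 = 5111.7920
Denominator = 10×634.3112 − 72.10² = 6343.1120 − 5198.4100 = 1144.7020
b₁(new) = 5111.7920 / 1144.7020 = 4.4656

(Same formula on the original sums: (9×1867.1049 − 55.24×298.12) / (9×350.0516 − 55.24²) = 335.7953 / 99.0068 = 3.3916, matching the given fit.)

Step 3: Change in slope
Δβ₁ = 4.4656 − 3.3916 = +1.0740
Relative change = +1.0740 / 3.3916 × 100% = +31.7%
→ the slope increases when the point is added.

Because the point sits above the extension of the original line at a high-leverage x, it tilts the fit up.
In practice: examine leverage (hᵢ) and Cook's distance rather than deleting it automatically.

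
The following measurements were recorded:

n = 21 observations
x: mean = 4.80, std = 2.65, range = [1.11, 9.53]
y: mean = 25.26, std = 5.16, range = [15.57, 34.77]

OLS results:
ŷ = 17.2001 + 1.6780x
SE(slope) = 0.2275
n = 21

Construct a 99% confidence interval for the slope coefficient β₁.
The 99% CI for β₁ is (1.0271, 2.3289)

Confidence interval for the slope:

The 99% CI for β₁ is: β̂₁ ± t*(α/2, n-2) × SE(β̂₁)

Step 1: Find critical t-value
- Confidence level = 0.99
- Degrees of freedom = n - 2 = 21 - 2 = 19
- t*(α/2, 19) = 2.8609

Step 2: Calculate margin of error
Margin = 2.8609 × 0.2275 = 0.6509

Step 3: Construct interval
CI = 1.6780 ± 0.6509
CI = (1.0271, 2.3289)

Interpretation: each one-unit increase in x is associated with a change in mean y of between 1.0271 and 2.3289, with 99% confidence.
The interval does not include 0, suggesting a significant linear relationship.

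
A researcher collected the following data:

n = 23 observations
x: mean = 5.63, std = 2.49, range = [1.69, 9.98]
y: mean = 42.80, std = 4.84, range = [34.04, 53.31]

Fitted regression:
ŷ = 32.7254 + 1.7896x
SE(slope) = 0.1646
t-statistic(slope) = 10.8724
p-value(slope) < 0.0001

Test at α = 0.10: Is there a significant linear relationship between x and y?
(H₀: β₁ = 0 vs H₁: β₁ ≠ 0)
Since p-value < 0.0001 < α = 0.10, reject H₀ — the slope is significantly different from 0.

Hypothesis test for the slope coefficient:

H₀: β₁ = 0 (no linear relationship)
H₁: β₁ ≠ 0 (linear relationship exists)

Test statistic: t = β̂₁ / SE(β̂₁) = 1.7896 / 0.1646 = 10.8724

The p-value (<0.0001) is the probability, under H₀, of a t-statistic at least as extreme as |t| = 10.8724 (two-sided, df = n − 2 = 21).

Decision rule: reject H₀ if p-value < α.
p-value < 0.0001 < α = 0.10 → reject H₀.

At α = 0.10 the data do provide convincing evidence of a nonzero slope.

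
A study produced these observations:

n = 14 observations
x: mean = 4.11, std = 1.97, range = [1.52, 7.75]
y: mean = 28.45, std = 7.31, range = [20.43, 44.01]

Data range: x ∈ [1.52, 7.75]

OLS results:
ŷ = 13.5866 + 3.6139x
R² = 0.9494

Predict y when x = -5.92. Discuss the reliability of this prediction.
ŷ = -7.8077, but this is extrapolation (below the data range [1.52, 7.75]) and may be unreliable.

Prediction calculation:
ŷ = 13.5866 + 3.6139 × (-5.92)
ŷ = -7.8077

Reliability:
- Data range: x ∈ [1.52, 7.75]
- Prediction point: x = -5.92 is 7.44 units below the observed range → this is EXTRAPOLATION, not interpolation

Why that matters here:
- Real relationships often flatten, saturate, or turn nonlinear at extremes
- There are no observations near this x to validate the fitted line there
- The linear relationship may not hold outside the observed range

Report the number if required, but flag clearly that it is an extrapolation.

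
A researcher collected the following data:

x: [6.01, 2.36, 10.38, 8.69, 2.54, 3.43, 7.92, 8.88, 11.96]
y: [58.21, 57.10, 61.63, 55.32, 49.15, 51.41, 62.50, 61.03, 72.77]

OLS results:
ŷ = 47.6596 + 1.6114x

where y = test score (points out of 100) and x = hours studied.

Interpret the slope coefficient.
An increase of one hour in study time is associated with a 1.6114 points increase in predicted test score.

The slope β₁ = 1.6114 gives the rate at which the fitted test score changes with study time.

Interpretation:
- Study time up by 1 hour → predicted test score increases by 1.6114 points
- The effect is assumed constant over the observed range of x (linearity)

(β₀ = 47.6596 is the fitted value at x = 0 and is not part of the slope interpretation.)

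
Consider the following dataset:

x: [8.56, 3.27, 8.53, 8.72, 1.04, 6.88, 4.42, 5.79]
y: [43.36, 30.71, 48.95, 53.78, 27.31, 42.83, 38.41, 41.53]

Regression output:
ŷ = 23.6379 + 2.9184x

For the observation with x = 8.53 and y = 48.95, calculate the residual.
Residual = 0.4181

The residual is the difference between the actual value and the predicted value:

Residual = y - ŷ

Step 1: Calculate predicted value
ŷ = 23.6379 + 2.9184 × 8.53
ŷ = 48.5319

Step 2: Calculate residual
Residual = 48.95 - 48.5319
Residual = 0.4181

Interpretation: the model underestimates the actual value by 0.4181 at this point (positive residual → observation lies above the fitted line).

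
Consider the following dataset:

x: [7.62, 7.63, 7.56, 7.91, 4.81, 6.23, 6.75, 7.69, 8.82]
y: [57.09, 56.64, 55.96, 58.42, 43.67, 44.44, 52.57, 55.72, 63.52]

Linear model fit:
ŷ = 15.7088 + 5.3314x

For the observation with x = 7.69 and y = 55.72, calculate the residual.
Residual = -0.9873

The residual is the difference between the actual value and the predicted value:

Residual = y - ŷ

Step 1: Calculate predicted value
ŷ = 15.7088 + 5.3314 × 7.69
ŷ = 56.7073

Step 2: Calculate residual
Residual = 55.72 - 56.7073
Residual = -0.9873

Sign check: y < ŷ, so the point is below the line and the fit overestimates here.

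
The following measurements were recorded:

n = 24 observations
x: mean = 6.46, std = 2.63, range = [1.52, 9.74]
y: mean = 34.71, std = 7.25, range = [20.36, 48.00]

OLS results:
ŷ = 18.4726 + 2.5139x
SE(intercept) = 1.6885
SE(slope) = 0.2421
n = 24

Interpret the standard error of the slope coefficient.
SE(slope) = 0.2421 measures the uncertainty in the estimated slope. The coefficient is estimated precisely (SE/|β̂₁| = 9.6%).

SE(β̂₁) = s / √Sxx, where s is the residual standard deviation and Sxx = Σ(x − x̄)². It is the yardstick for how far β̂₁ = 2.5139 could plausibly be from the true slope.

Relative precision:
- SE / |β̂₁| = 0.2421 / 2.5139 = 9.6%
- Rule of thumb (under 20%: precise; 20% to under 50%: moderately precise; 50% or more: imprecise) → precise

Link to the t-test: t = β̂₁ / SE(β̂₁) = 2.5139 / 0.2421 = 10.3837, the statistic for H₀: β₁ = 0.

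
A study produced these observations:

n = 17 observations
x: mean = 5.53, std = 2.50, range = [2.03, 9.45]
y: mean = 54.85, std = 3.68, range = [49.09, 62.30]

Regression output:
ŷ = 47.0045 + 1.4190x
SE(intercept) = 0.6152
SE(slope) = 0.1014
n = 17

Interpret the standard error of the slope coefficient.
The slope 1.4190 is pinned down to within about ±0.1014 (one SE) by these data — relative uncertainty 7.1%, i.e. precise.

SE(β̂₁) = 0.1014 says: if we drew many samples of n = 17 from the same population and refit each time, the fitted slopes would scatter with a standard deviation of roughly 0.1014 around the true β₁.

Relative precision:
- SE / |β̂₁| = 0.1014 / 1.4190 = 7.1%
- Rule of thumb (under 20%: precise; 20% to under 50%: moderately precise; 50% or more: imprecise) → precise

Link to interval estimation: a confidence interval for β₁ is β̂₁ ± t* × 0.1014, so SE sets the half-width per unit of t*.

What drives SE(β̂₁): more residual scatter → larger SE.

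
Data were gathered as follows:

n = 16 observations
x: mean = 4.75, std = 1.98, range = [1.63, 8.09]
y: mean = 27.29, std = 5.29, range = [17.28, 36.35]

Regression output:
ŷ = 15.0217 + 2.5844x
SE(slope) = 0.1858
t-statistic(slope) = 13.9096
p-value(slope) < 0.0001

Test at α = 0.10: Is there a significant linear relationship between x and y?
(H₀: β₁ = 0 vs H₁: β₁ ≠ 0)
p-value < 0.0001 < α = 0.10, so we reject H₀. The relationship is significant.

Hypothesis test for the slope coefficient:

H₀: β₁ = 0 (no linear relationship)
H₁: β₁ ≠ 0 (linear relationship exists)

Test statistic: t = β̂₁ / SE(β̂₁) = 2.5844 / 0.1858 = 13.9096

With df = 14, the two-sided p-value for |t| = 13.9096 is <0.0001.

Decision rule: reject H₀ if p-value < α.
p-value < 0.0001 < α = 0.10 → reject H₀.

Conclusion: the linear association between x and y is significant at the 10% level.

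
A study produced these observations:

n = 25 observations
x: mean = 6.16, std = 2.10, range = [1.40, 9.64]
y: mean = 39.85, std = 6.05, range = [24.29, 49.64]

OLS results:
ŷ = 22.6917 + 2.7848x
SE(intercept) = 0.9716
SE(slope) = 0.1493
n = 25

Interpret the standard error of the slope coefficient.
SE(β̂₁) = 0.1493 is the estimated standard deviation of the slope estimate across repeated samples; relative to β̂₁ = 2.7848 that is 5.4%, a precise estimate.

What SE measures:
- The standard error quantifies the sampling variability of the coefficient estimate
- It is the estimated standard deviation of β̂₁ across hypothetical repeated samples of the same size
- Smaller SE → more precise estimate

Relative precision:
- SE / |β̂₁| = 0.1493 / 2.7848 = 5.4%
- Rule of thumb (under 20%: precise; 20% to under 50%: moderately precise; 50% or more: imprecise) → precise

Link to interval estimation: a confidence interval for β₁ is β̂₁ ± t* × 0.1493, so SE sets the half-width per unit of t*.

What drives SE(β̂₁): wider spread of x values → smaller SE; more residual scatter → larger SE; larger n (here n = 25) → smaller SE.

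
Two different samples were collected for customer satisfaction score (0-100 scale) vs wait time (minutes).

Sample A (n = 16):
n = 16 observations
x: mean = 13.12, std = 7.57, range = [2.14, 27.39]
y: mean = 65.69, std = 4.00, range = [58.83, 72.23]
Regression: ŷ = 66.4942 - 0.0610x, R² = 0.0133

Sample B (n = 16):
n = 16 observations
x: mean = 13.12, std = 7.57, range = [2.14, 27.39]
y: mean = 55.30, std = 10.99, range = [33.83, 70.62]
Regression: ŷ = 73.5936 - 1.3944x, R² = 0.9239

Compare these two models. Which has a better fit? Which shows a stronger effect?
Model B has the better fit (R² = 0.9239 vs 0.0133). Model B shows the stronger effect (|β₁| = 1.3944 vs 0.0610).

Model Comparison:

Fit — compare R²:
- Model A: R² = 0.0133 → 1.33% of variance in satisfaction score explained
- Model B: R² = 0.9239 → 92.39% of variance in satisfaction score explained
- 0.9239 > 0.0133 → Model B has the better fit

Which has the larger per-minute effect? (|β₁|)
- Model A: β₁ = -0.0610 → predicted satisfaction score falls 0.0610 points per additional minute of wait time
- Model B: β₁ = -1.3944 → predicted satisfaction score falls 1.3944 points per additional minute of wait time
- |-0.0610| < |-1.3944| → Model B shows the stronger marginal effect

Notes:
- The two samples could reflect different populations, time periods, or measurement quality.
- A better fit (higher R²) doesn't necessarily mean a more important relationship.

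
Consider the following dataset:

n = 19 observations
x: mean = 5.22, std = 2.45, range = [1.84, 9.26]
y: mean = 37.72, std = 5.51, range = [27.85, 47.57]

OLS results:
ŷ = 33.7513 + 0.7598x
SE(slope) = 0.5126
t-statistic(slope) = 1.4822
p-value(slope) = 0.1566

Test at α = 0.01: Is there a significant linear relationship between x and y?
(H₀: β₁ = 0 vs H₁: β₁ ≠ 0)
p-value = 0.1566 ≥ α = 0.01, so we fail to reject H₀. The relationship is not significant.

Hypothesis test for the slope coefficient:

H₀: β₁ = 0 (no linear relationship)
H₁: β₁ ≠ 0 (linear relationship exists)

Test statistic: t = β̂₁ / SE(β̂₁) = 0.7598 / 0.5126 = 1.4822

The p-value (0.1566) is the probability, under H₀, of a t-statistic at least as extreme as |t| = 1.4822 (two-sided, df = n − 2 = 17).

Decision rule: reject H₀ if p-value < α.
p-value = 0.1566 ≥ α = 0.01 → fail to reject H₀.

Conclusion: the linear association between x and y is not significant at the 1% level.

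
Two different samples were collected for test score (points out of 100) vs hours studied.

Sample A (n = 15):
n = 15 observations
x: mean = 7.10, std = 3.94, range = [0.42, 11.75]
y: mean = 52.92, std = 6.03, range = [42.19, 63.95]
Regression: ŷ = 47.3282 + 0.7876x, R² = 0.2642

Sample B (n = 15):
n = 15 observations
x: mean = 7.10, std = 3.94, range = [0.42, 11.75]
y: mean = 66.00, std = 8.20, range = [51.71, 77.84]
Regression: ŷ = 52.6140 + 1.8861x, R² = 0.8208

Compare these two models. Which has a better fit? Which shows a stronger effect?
Model B has the better fit (R² = 0.8208 vs 0.2642). Model B shows the stronger effect (|β₁| = 1.8861 vs 0.7876).

Model Comparison:

Fit — compare R²:
- Model A: R² = 0.2642 → 26.42% of variance in test score explained
- Model B: R² = 0.8208 → 82.08% of variance in test score explained
- 0.8208 > 0.2642 → Model B has the better fit

Strength of effect — compare |β₁|:
- Model A: β₁ = 0.7876 → predicted test score rises 0.7876 points per additional hour of study time
- Model B: β₁ = 1.8861 → predicted test score rises 1.8861 points per additional hour of study time
- |0.7876| < |1.8861| → Model B shows the stronger marginal effect

Note: A better fit (higher R²) doesn't necessarily mean a more important relationship.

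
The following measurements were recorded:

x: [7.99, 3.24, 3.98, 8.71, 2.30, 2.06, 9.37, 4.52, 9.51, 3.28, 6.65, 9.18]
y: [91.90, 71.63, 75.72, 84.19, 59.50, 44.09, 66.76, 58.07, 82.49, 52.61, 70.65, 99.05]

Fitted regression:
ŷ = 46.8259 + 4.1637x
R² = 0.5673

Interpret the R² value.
R² = 0.5673 means 56.73% of the variation in y is explained by the linear relationship with x. This indicates a moderate fit.

R² (coefficient of determination) measures the proportion of variance in y explained by the regression model.

Here R² = 0.5673:
- Explained: 56.73% of the variation in y
- Unexplained (residual): 100% − 56.73% = 43.27%
- Rule of thumb (below 0.3 weak; 0.3 to below 0.7 moderate; 0.7 and above strong) → moderate

Calculation: R² = 1 − (SS_res / SS_tot), where SS_res is the sum of squared residuals and SS_tot the total sum of squares.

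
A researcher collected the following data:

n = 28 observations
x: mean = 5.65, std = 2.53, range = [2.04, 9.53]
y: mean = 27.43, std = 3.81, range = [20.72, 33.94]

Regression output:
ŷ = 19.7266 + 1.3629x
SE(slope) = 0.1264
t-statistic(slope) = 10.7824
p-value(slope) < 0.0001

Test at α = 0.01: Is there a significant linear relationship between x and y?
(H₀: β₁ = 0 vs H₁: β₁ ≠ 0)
p-value < 0.0001 < α = 0.01, so we reject H₀. The relationship is significant.

Hypothesis test for the slope coefficient:

H₀: β₁ = 0 (no linear relationship)
H₁: β₁ ≠ 0 (linear relationship exists)

Test statistic: t = β̂₁ / SE(β̂₁) = 1.3629 / 0.1264 = 10.7824

With df = 26, the two-sided p-value for |t| = 10.7824 is <0.0001.

Decision rule: reject H₀ if p-value < α.
p-value < 0.0001 < α = 0.01 → reject H₀.

There is sufficient evidence at the 1% significance level to conclude that a linear relationship exists between x and y.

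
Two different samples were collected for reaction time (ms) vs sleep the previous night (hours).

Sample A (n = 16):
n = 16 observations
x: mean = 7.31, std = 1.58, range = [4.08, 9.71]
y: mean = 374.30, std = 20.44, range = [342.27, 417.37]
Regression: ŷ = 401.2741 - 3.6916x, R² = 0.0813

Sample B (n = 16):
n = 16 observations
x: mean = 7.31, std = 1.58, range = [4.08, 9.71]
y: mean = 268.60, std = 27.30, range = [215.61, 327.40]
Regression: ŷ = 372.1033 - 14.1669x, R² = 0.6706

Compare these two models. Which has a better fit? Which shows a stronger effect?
Model B has the better fit (R² = 0.6706 vs 0.0813). Model B shows the stronger effect (|β₁| = 14.1669 vs 3.6916).

Model Comparison:

Goodness of fit (R²):
- Model A: R² = 0.0813 → 8.13% of variance in reaction time explained
- Model B: R² = 0.6706 → 67.06% of variance in reaction time explained
- 0.6706 > 0.0813 → Model B has the better fit

Strength of effect — compare |β₁|:
- Model A: β₁ = -3.6916 → predicted reaction time falls 3.6916 ms per additional hour of sleep
- Model B: β₁ = -14.1669 → predicted reaction time falls 14.1669 ms per additional hour of sleep
- |-3.6916| < |-14.1669| → Model B shows the stronger marginal effect

Notes:
- A better fit (higher R²) doesn't necessarily mean a more important relationship.
- The two samples could reflect different populations, time periods, or measurement quality.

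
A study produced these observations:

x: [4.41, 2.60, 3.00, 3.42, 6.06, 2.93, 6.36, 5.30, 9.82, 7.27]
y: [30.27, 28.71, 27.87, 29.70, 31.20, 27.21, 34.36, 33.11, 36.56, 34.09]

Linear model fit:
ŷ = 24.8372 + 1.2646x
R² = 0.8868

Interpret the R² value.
R² = 0.8868 means 88.68% of the variation in y is explained by the linear relationship with x. This indicates a strong fit.

R² = 1 − SS_res/SS_tot compares the residual scatter to the total scatter of y about its mean.

Here R² = 0.8868:
- Explained: 88.68% of the variation in y
- Unexplained (residual): 100% − 88.68% = 11.32%
- Rule of thumb (below 0.3 weak; 0.3 to below 0.7 moderate; 0.7 and above strong) → strong

Equivalently, for simple linear regression R² = r², so |r| = √0.8868 ≈ 0.9417.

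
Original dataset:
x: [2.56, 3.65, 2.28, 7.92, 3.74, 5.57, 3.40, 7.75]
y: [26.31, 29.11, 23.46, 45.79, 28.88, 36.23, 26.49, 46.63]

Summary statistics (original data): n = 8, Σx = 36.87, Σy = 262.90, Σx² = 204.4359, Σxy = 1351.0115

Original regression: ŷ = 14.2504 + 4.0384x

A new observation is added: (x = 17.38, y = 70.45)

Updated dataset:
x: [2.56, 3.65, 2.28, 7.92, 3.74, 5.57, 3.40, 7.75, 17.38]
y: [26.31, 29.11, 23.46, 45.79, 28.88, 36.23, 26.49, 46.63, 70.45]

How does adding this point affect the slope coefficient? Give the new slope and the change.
New slope β₁ = 3.1537 versus 4.0384 before: a change of -0.8847 (-21.9%).

The new point has HIGH LEVERAGE: x = 17.38 is far from the original mean x̄ = 36.87/8 ≈ 4.61 (original range [2.28, 7.92]).

Step 1: Update the sums with the new point (n goes from 8 to 9)
Σx  = 36.87 + 17.38 = 54.25
Σy  = 262.90 + 70.45 = 333.35
Σx² = 204.4359 + 17.38² = 204.4359 + 302.0644 = 506.5003
Σxy = 1351.0115 + 17.38×70.45 = 1351.0115 + 1224.4210 = 2575.4325

Step 2: Recompute the slope with b₁ = (nΣxy − ΣxΣy) / (nΣx² − (Σx)²)
Numerator   = 9×2575.4325 − 54.25×333.35 = 23178.8925 − 18084.2375 = 5094.6550
Denominator = 9×506.5003 − 54.25² = 4558.5027 − 2943.0625 = 1615.4402
b₁(new) = 5094.6550 / 1615.4402 = 3.1537

(Same formula on the original sums: (8×1351.0115 − 36.87×262.90) / (8×204.4359 − 36.87²) = 1114.9690 / 276.0903 = 4.0384, matching the given fit.)

Step 3: Change in slope
Δβ₁ = 3.1537 − 4.0384 = -0.8847
Relative change = -0.8847 / 4.0384 × 100% = -21.9%
→ the slope decreases when the point is added.

A high-leverage point only changes the slope if it is off the original line; here y = 70.45 is below the original trend, so the slope decreases.
In practice: investigate whether it comes from the same population as the rest of the sample; refit with and without it and report both if conclusions differ.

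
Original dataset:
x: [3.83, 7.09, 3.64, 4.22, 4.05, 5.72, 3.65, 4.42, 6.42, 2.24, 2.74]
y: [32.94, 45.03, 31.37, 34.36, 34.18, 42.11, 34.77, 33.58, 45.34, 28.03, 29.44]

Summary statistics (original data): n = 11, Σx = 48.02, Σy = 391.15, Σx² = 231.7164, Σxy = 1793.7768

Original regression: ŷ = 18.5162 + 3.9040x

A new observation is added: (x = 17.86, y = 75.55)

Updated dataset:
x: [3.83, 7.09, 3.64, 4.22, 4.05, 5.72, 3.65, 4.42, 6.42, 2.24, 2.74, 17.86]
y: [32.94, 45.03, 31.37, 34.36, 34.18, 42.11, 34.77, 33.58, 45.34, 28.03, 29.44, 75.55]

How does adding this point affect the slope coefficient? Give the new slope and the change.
New slope β₁ = 3.0734 versus 3.9040 before: a change of -0.8306 (-21.3%).

The new point has HIGH LEVERAGE: x = 17.86 is far from the original mean x̄ = 48.02/11 ≈ 4.37 (original range [2.24, 7.09]).

Step 1: Update the sums with the new point (n goes from 11 to 12)
Σx  = 48.02 + 17.86 = 65.88
Σy  = 391.15 + 75.55 = 466.70
Σx² = 231.7164 + 17.86² = 231.7164 + 318.9796 = 550.6960
Σxy = 1793.7768 + 17.86×75.55 = 1793.7768 + 1349.3230 = 3143.0998

Step 2: Recompute the slope with b₁ = (nΣxy − ΣxΣy) / (nΣx² − (Σx)²)
Numerator   = 12×3143.0998 − 65.88×466.70 = 37717.1976 − 30746.1960 = 6971.0016
Denominator = 12×550.6960 − 65.88² = 6608.3520 − 4340.1744 = 2268.1776
b₁(new) = 6971.0016 / 2268.1776 = 3.0734

(Same formula on the original sums: (11×1793.7768 − 48.02×391.15) / (11×231.7164 − 48.02²) = 948.5218 / 242.9600 = 3.9040, matching the given fit.)

Step 3: Change in slope
Δβ₁ = 3.0734 − 3.9040 = -0.8306
Relative change = -0.8306 / 3.9040 × 100% = -21.3%
→ the slope decreases when the point is added.

Because the point sits below the extension of the original line at a high-leverage x, it tilts the fit down.
In practice: investigate whether it comes from the same population as the rest of the sample.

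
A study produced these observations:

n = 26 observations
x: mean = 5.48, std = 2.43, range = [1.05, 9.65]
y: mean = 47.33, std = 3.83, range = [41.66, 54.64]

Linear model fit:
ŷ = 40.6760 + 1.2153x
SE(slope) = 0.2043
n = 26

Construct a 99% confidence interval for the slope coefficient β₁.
The 99% CI for β₁ is (0.6439, 1.7867)

Confidence interval for the slope:

The 99% CI for β₁ is: β̂₁ ± t*(α/2, n-2) × SE(β̂₁)

Step 1: Find critical t-value
- Confidence level = 0.99
- Degrees of freedom = n - 2 = 26 - 2 = 24
- t*(α/2, 24) = 2.7969

Step 2: Calculate margin of error
Margin = 2.7969 × 0.2043 = 0.5714

Step 3: Construct interval
CI = 1.2153 ± 0.5714
CI = (0.6439, 1.7867)

Interpretation: intervals built this way capture the true β₁ in 99% of repeated samples; here the plausible range for the per-unit effect of x on y is 0.6439 to 1.7867.
The interval does not include 0, suggesting a significant linear relationship.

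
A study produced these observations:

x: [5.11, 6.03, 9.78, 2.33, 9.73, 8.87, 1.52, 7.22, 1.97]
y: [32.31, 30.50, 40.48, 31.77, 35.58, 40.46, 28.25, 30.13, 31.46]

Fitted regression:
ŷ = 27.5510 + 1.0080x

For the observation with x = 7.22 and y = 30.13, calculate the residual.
Residual = -4.6988

The residual is the difference between the actual value and the predicted value:

Residual = y - ŷ

Step 1: Calculate predicted value
ŷ = 27.5510 + 1.0080 × 7.22
ŷ = 34.8288

Step 2: Calculate residual
Residual = 30.13 - 34.8288
Residual = -4.6988

Sign check: y < ŷ, so the point is below the line and the fit overestimates here.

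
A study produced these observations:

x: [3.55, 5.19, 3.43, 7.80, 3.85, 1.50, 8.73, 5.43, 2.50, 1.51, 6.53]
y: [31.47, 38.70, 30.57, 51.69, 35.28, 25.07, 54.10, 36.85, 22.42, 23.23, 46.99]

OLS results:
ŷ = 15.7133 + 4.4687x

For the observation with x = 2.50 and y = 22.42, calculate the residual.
Residual = -4.4651

The residual is the difference between the actual value and the predicted value:

Residual = y - ŷ

Step 1: Calculate predicted value
ŷ = 15.7133 + 4.4687 × 2.50
ŷ = 26.8851

Step 2: Calculate residual
Residual = 22.42 - 26.8851
Residual = -4.4651

Sign check: y < ŷ, so the point is below the line and the fit overestimates here.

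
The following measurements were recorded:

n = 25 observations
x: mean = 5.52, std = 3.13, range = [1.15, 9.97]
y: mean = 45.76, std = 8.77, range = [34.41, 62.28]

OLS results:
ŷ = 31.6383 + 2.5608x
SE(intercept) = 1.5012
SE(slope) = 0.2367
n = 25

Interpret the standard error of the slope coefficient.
SE(β̂₁) = 0.2367 is the estimated standard deviation of the slope estimate across repeated samples; relative to β̂₁ = 2.5608 that is 9.2%, a precise estimate.

SE(β̂₁) = s / √Sxx, where s is the residual standard deviation and Sxx = Σ(x − x̄)². It is the yardstick for how far β̂₁ = 2.5608 could plausibly be from the true slope.

Relative precision:
- SE / |β̂₁| = 0.2367 / 2.5608 = 9.2%
- Rule of thumb (under 20%: precise; 20% to under 50%: moderately precise; 50% or more: imprecise) → precise

Link to interval estimation: a confidence interval for β₁ is β̂₁ ± t* × 0.2367, so SE sets the half-width per unit of t*.

What drives SE(β̂₁): larger n (here n = 25) → smaller SE; more residual scatter → larger SE; wider spread of x values → smaller SE.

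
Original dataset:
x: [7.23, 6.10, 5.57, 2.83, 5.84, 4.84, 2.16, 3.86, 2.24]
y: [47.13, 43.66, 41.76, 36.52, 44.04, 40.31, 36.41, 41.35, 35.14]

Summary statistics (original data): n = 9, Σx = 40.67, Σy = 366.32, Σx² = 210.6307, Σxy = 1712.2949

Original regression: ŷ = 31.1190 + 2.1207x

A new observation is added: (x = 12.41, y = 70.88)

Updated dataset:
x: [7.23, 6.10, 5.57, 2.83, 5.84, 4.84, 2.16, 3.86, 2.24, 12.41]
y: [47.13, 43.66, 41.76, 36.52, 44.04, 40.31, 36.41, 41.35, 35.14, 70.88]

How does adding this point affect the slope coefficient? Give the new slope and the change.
New slope β₁ = 3.2725 versus 2.1207 before: a change of +1.1518 (+54.3%).

x = 12.41 lies well outside the original x-range [2.16, 7.23] (x̄ ≈ 4.52), so this observation has high leverage and can move the slope substantially.

Step 1: Update the sums with the new point (n goes from 9 to 10)
Σx  = 40.67 + 12.41 = 53.08
Σy  = 366.32 + 70.88 = 437.20
Σx² = 210.6307 + 12.41² = 210.6307 + 154.0081 = 364.6388
Σxy = 1712.2949 + 12.41×70.88 = 1712.2949 + 879.6208 = 2591.9157

Step 2: Recompute the slope with b₁ = (nΣxy − ΣxΣy) / (nΣx² − (Σx)²)
Numerator   = 10×2591.9157 − 53.08×437.20 = 25919.1570 − 23206.5760 = 2712.5810
Denominator = 10×364.6388 − 53.08² = 3646.3880 − 2817.4864 = 828.9016
b₁(new) = 2712.5810 / 828.9016 = 3.2725

(Same formula on the original sums: (9×1712.2949 − 40.67×366.32) / (9×210.6307 − 40.67²) = 512.4197 / 241.6274 = 2.1207, matching the given fit.)

Step 3: Change in slope
Δβ₁ = 3.2725 − 2.1207 = +1.1518
Relative change = +1.1518 / 2.1207 × 100% = +54.3%
→ the slope increases when the point is added.

Because the point sits above the extension of the original line at a high-leverage x, it tilts the fit up.
In practice: investigate whether it comes from the same population as the rest of the sample.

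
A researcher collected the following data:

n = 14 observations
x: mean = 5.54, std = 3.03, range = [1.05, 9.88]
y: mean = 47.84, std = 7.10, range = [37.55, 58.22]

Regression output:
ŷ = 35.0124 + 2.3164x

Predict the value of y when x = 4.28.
ŷ = 44.9266

x = 4.28 lies inside the observed range [1.05, 9.88], so the fitted equation applies directly:

ŷ = 35.0124 + 2.3164 × 4.28
ŷ = 35.0124 + 9.9142
ŷ = 44.9266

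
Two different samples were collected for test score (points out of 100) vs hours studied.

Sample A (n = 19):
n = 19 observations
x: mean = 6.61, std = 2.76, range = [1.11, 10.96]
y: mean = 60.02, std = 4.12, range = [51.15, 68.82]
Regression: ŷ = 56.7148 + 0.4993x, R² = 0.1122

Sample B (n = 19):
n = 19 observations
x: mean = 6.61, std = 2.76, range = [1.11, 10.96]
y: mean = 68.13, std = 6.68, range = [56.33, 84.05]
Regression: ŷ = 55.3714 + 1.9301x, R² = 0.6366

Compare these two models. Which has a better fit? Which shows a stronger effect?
Model B has the better fit (R² = 0.6366 vs 0.1122). Model B shows the stronger effect (|β₁| = 1.9301 vs 0.4993).

Model Comparison:

Goodness of fit (R²):
- Model A: R² = 0.1122 → 11.22% of variance in test score explained
- Model B: R² = 0.6366 → 63.66% of variance in test score explained
- 0.6366 > 0.1122 → Model B has the better fit

Effect size (slope magnitude):
- Model A: β₁ = 0.4993 → predicted test score rises 0.4993 points per additional hour of study time
- Model B: β₁ = 1.9301 → predicted test score rises 1.9301 points per additional hour of study time
- |0.4993| < |1.9301| → Model B shows the stronger marginal effect

Note: R² measures how tightly points cluster around the line; β₁ measures how steep the line is — they answer different questions.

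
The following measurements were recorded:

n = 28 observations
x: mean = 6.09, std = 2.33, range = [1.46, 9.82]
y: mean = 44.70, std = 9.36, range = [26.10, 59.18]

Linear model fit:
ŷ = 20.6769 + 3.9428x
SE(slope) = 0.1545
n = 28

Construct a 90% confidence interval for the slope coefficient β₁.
The 90% CI for β₁ is (3.6793, 4.2063)

Confidence interval for the slope:

The 90% CI for β₁ is: β̂₁ ± t*(α/2, n-2) × SE(β̂₁)

Step 1: Find critical t-value
- Confidence level = 0.9
- Degrees of freedom = n - 2 = 28 - 2 = 26
- t*(α/2, 26) = 1.7056

Step 2: Calculate margin of error
Margin = 1.7056 × 0.1545 = 0.2635

Step 3: Construct interval
CI = 3.9428 ± 0.2635
CI = (3.6793, 4.2063)

Interpretation: each one-unit increase in x is associated with a change in mean y of between 3.6793 and 4.2063, with 90% confidence.
Since 0 is outside the interval, a two-sided test at α = 0.10 would reject H₀: β₁ = 0.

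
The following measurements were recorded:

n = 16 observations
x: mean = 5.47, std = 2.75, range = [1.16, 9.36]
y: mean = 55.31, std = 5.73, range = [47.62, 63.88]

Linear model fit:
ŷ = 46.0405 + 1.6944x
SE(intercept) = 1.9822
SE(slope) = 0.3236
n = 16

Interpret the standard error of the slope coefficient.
The slope 1.6944 is pinned down to within about ±0.3236 (one SE) by these data — relative uncertainty 19.1%, i.e. precise.

SE(β̂₁) = s / √Sxx, where s is the residual standard deviation and Sxx = Σ(x − x̄)². It is the yardstick for how far β̂₁ = 1.6944 could plausibly be from the true slope.

Relative precision:
- SE / |β̂₁| = 0.3236 / 1.6944 = 19.1%
- Rule of thumb (under 20%: precise; 20% to under 50%: moderately precise; 50% or more: imprecise) → precise

Link to the t-test: t = β̂₁ / SE(β̂₁) = 1.6944 / 0.3236 = 5.2361, the statistic for H₀: β₁ = 0.

What drives SE(β̂₁): larger n (here n = 16) → smaller SE.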